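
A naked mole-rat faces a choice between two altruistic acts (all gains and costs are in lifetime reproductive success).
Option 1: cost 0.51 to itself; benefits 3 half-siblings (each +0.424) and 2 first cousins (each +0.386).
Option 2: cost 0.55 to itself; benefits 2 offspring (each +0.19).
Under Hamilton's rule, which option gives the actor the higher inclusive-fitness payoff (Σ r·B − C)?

Option 1

Option 1: r to a half-sibling = 0.25.
Option 1: r to a first cousin = 0.125.
Option 1: Σ r·B − C = (3·0.25·0.424 + 2·0.125·0.386) − 0.51 = -0.0955.
Option 2: r to an offspring = 0.5.
Option 2: Σ r·B − C = (2·0.5·0.19) − 0.55 = -0.36.
Option 1 has the higher net inclusive-fitness payoff.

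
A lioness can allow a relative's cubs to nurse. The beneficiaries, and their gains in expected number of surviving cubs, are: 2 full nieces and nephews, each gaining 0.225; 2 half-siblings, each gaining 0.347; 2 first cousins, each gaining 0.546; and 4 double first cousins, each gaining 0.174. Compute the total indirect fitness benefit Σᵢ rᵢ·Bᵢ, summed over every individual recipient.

r to a full niece or nephew = 0.25 (full aunt/uncle↔niece/nephew: two paths of length 3 through the shared grandparent pair: r = 2·(1/2)^3 = 1/4).
r to a half-sibling = 1/4 (half-sibs share one parent — one path of length 2: r = (1/2)^2 = 1/4).
r to a first cousin = 0.125 (first cousins share one grandparent pair — two paths of length 4: r = 2·(1/2)^4 = 1/8).
r to a double first cousin = 1/4 (double first cousins share both grandparent pairs — four paths of length 4: r = 4·(1/2)^4 = 1/4).
Summing one r·B term per recipient: 2·0.25·0.225 + 2·0.25·0.347 + 2·0.125·0.546 + 4·0.25·0.174 = 0.5965.

0.5965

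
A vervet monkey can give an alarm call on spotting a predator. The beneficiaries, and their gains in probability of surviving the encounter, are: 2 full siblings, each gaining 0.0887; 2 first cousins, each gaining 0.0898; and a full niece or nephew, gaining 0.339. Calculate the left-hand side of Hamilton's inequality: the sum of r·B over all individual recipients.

r to a full sibling = 1/2 (full sibs share both parents — two paths of length 2: r = 2·(1/2)^2 = 1/2).
r to a first cousin = 1/8 (first cousins share one grandparent pair — two paths of length 4: r = 2·(1/2)^4 = 1/8).
r to a full niece or nephew = 1/4 (full aunt/uncle↔niece/nephew: two paths of length 3 through the shared grandparent pair: r = 2·(1/2)^3 = 1/4).
Summing one r·B term per recipient: 2·0.5·0.0887 + 2·0.125·0.0898 + 1·0.25·0.339 = 0.1959.

0.1959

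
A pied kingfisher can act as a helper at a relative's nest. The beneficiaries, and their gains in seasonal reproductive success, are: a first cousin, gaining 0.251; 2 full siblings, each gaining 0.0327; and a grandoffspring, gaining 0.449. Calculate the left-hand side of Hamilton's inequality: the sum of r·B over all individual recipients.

0.176325

r to a first cousin = 1/8 (first cousins share one grandparent pair — two paths of length 4: r = 2·(1/2)^4 = 1/8).
r to a full sibling = 0.5 (full sibs share both parents — two paths of length 2: r = 2·(1/2)^2 = 1/2).
r to a grandoffspring = 0.25 (two parent–offspring links: r = (1/2)^2 = 1/4).
Summing one r·B term per recipient: 1·0.125·0.251 + 2·0.5·0.0327 + 1·0.25·0.449 = 0.176325.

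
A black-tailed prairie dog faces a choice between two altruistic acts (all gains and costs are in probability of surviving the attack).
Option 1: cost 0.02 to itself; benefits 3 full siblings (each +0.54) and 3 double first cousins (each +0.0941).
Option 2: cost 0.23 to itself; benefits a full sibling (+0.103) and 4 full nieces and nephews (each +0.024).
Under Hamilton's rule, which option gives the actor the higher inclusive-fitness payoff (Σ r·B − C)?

Option 1

Option 1: r to a full sibling = 0.5.
Option 1: r to a double first cousin = 0.25.
Option 1: Σ r·B − C = (3·0.5·0.54 + 3·0.25·0.0941) − 0.02 = 0.860575.
Option 2: r to a full sibling = 0.5.
Option 2: r to a full niece or nephew = 0.25.
Option 2: Σ r·B − C = (1·0.5·0.103 + 4·0.25·0.024) − 0.23 = -0.1545.
Option 1 has the higher net inclusive-fitness payoff.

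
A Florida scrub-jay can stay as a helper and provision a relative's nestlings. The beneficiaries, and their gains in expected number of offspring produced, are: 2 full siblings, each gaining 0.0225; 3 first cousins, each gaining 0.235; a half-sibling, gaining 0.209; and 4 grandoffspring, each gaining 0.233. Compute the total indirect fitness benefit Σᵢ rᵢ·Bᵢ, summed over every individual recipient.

r to a full sibling = 0.5 (full sibs share both parents — two paths of length 2: r = 2·(1/2)^2 = 1/2).
r to a first cousin = 0.125 (first cousins share one grandparent pair — two paths of length 4: r = 2·(1/2)^4 = 1/8).
r to a half-sibling = 1/4 (half-sibs share one parent — one path of length 2: r = (1/2)^2 = 1/4).
r to a grandoffspring = 0.25 (two parent–offspring links: r = (1/2)^2 = 1/4).
Summing one r·B term per recipient: 2·0.5·0.0225 + 3·0.125·0.235 + 1·0.25·0.209 + 4·0.25·0.233 = 0.395875.

0.395875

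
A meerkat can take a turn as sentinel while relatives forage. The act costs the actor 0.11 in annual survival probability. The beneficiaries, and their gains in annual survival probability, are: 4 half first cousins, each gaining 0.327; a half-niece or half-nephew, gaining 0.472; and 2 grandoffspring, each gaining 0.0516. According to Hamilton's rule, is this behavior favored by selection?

Yes

Hamilton's rule: the trait is favored when the sum of r·B over every recipient exceeds the actor's cost C.
r to a half first cousin = 1/16 (half first cousins share one grandparent — one path of length 4: r = (1/2)^4 = 1/16).
r to a half-niece or half-nephew = 0.125 (half-aunt/uncle↔niece/nephew: one path of length 3: r = (1/2)^3 = 1/8).
r to a grandoffspring = 1/4 (two parent–offspring links: r = (1/2)^2 = 1/4).
Summing one r·B term per recipient: 4·0.0625·0.327 + 1·0.125·0.472 + 2·0.25·0.0516 = 0.16655.
0.16655 > 0.11: the indirect benefit exceeds the cost.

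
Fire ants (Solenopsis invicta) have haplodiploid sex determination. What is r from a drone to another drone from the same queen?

0.5

Haploid brothers each carry a random half of the queen's diploid genome, so on average they share half: r = 1/2.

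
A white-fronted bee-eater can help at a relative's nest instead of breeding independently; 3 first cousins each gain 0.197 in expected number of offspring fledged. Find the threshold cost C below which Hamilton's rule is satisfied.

0.073875

r to a first cousin = 1/8 (first cousins share one grandparent pair — two paths of length 4: r = 2·(1/2)^4 = 1/8).
Hamilton's rule: n·r·B > C, so the trait is favored while C < n·r·B = 3·0.125·0.197 = 0.073875.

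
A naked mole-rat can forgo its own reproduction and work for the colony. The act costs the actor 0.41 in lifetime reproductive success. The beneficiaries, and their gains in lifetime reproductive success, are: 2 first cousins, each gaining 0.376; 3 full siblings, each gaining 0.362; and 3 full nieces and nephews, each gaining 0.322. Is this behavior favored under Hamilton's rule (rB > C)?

Hamilton's rule: the trait is favored when the sum of r·B over every recipient exceeds the actor's cost C.
r to a first cousin = 0.125 (first cousins share one grandparent pair — two paths of length 4: r = 2·(1/2)^4 = 1/8).
r to a full sibling = 0.5 (full sibs share both parents — two paths of length 2: r = 2·(1/2)^2 = 1/2).
r to a full niece or nephew = 0.25 (full aunt/uncle↔niece/nephew: two paths of length 3 through the shared grandparent pair: r = 2·(1/2)^3 = 1/4).
Summing one r·B term per recipient: 2·0.125·0.376 + 3·0.5·0.362 + 3·0.25·0.322 = 0.8785.
0.8785 > 0.41: the indirect benefit exceeds the cost.

Yes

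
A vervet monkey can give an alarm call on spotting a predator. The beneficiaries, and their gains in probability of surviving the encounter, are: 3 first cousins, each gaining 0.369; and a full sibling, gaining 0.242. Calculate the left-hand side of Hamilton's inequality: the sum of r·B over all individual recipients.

r to a first cousin = 0.125 (first cousins share one grandparent pair — two paths of length 4: r = 2·(1/2)^4 = 1/8).
r to a full sibling = 0.5 (full sibs share both parents — two paths of length 2: r = 2·(1/2)^2 = 1/2).
Summing one r·B term per recipient: 3·0.125·0.369 + 1·0.5·0.242 = 0.259375.

0.259375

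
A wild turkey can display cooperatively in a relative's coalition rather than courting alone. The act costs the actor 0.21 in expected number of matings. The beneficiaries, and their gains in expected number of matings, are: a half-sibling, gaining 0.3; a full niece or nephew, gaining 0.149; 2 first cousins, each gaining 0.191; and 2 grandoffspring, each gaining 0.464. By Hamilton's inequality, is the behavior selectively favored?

Yes

Hamilton's rule: the trait is favored when the sum of r·B over every recipient exceeds the actor's cost C.
r to a half-sibling = 0.25 (half-sibs share one parent — one path of length 2: r = (1/2)^2 = 1/4).
r to a full niece or nephew = 0.25 (full aunt/uncle↔niece/nephew: two paths of length 3 through the shared grandparent pair: r = 2·(1/2)^3 = 1/4).
r to a first cousin = 0.125 (first cousins share one grandparent pair — two paths of length 4: r = 2·(1/2)^4 = 1/8).
r to a grandoffspring = 0.25 (two parent–offspring links: r = (1/2)^2 = 1/4).
Summing one r·B term per recipient: 1·0.25·0.3 + 1·0.25·0.149 + 2·0.125·0.191 + 2·0.25·0.464 = 0.392.
0.392 > 0.21: the indirect benefit exceeds the cost.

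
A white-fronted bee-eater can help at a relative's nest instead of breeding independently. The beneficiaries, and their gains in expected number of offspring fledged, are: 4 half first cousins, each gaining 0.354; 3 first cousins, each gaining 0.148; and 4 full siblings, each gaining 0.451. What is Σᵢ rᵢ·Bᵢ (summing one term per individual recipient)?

r to a half first cousin = 1/16 (half first cousins share one grandparent — one path of length 4: r = (1/2)^4 = 1/16).
r to a first cousin = 1/8 (first cousins share one grandparent pair — two paths of length 4: r = 2·(1/2)^4 = 1/8).
r to a full sibling = 1/2 (full sibs share both parents — two paths of length 2: r = 2·(1/2)^2 = 1/2).
Summing one r·B term per recipient: 4·0.0625·0.354 + 3·0.125·0.148 + 4·0.5·0.451 = 1.046.

1.046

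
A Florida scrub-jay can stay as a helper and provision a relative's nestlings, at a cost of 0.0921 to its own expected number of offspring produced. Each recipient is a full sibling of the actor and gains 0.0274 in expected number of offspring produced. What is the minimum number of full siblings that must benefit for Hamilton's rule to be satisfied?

r to a full sibling = 0.5 (full sibs share both parents — two paths of length 2: r = 2·(1/2)^2 = 1/2).
Hamilton's rule: n·r·B > C  ⇒  n > C/(r·B) = 0.0921/(0.5·0.0274) = 6.723.
The smallest integer exceeding 6.723 is 7.

7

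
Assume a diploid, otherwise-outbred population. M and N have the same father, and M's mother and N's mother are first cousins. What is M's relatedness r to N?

Relatedness sums over independent paths through distinct common ancestors.
M and N are related in two ways: half-sibs through their shared father (r = 1/4) and second cousins through their mothers (r = 1/32).
r = 1/4 + 1/32 = 9/32 = 0.28125.

0.28125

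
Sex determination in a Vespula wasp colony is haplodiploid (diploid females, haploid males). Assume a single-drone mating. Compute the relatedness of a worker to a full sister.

Haplodiploid full sisters inherit their father's entire haploid genome identically (contributing 1/2) and on average half of their mother's contribution (1/2 · 1/2 = 1/4); r = 1/2 + 1/4 = 3/4.

0.75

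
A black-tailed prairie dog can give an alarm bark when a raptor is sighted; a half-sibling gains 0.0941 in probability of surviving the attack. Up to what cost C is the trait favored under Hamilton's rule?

0.023525

r to a half-sibling = 0.25 (half-sibs share one parent — one path of length 2: r = (1/2)^2 = 1/4).
Hamilton's rule: n·r·B > C, so the trait is favored while C < n·r·B = 1·0.25·0.0941 = 0.023525.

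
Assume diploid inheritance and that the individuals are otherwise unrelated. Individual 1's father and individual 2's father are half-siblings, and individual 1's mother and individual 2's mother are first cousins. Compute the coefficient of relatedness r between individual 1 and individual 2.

Relatedness sums over independent paths through distinct common ancestors.
Individual 1 and individual 2 are related in two ways: half first cousins through their fathers (r = 1/16) and second cousins through their mothers (r = 1/32).
r = 1/16 + 1/32 = 3/32 = 0.09375.

0.09375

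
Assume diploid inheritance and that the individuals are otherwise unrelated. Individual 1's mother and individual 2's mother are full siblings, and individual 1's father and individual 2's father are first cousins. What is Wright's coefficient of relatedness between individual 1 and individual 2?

0.15625

Independent pedigree routes through distinct common ancestors add.
Individual 1 and individual 2 are related in two ways: first cousins through their mothers (r = 1/8) and second cousins through their fathers (r = 1/32).
r = 1/8 + 1/32 = 0.15625.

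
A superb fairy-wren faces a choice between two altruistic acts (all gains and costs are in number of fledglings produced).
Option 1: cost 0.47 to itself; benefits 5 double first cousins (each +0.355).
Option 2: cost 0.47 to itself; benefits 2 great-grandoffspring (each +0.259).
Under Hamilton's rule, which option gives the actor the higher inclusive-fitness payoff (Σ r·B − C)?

Option 1: r to a double first cousin = 0.25.
Option 1: Σ r·B − C = (5·0.25·0.355) − 0.47 = -0.02625.
Option 2: r to a great-grandoffspring = 0.125.
Option 2: Σ r·B − C = (2·0.125·0.259) − 0.47 = -0.40525.
Option 1 has the higher net inclusive-fitness payoff.

Option 1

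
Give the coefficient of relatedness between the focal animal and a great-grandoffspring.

Each parent–offspring link contributes a factor of 1/2, and independent paths through distinct common ancestors add.
Three parent–offspring links: r = (1/2)^3 = 1/8.

0.125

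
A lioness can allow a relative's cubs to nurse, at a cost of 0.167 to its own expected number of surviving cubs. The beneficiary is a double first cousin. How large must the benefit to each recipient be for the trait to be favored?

0.668

r to a double first cousin = 0.25 (double first cousins share both grandparent pairs — four paths of length 4: r = 4·(1/2)^4 = 1/4).
Hamilton's rule with n recipients of equal r: n·r·B > C, so B > C/(n·r) = 0.167/(1·0.25) = 0.668.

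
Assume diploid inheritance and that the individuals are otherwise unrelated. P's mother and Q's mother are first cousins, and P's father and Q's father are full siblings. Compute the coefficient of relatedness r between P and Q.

0.15625

Wright's path rule: contributions from independent ancestry routes add.
P and Q are related in two ways: second cousins through their mothers (r = 1/32) and first cousins through their fathers (r = 1/8).
r = 1/32 + 1/8 = 0.15625.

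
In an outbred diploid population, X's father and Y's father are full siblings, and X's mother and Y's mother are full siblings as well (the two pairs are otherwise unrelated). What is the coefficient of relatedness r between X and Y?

0.25

Relatedness sums over independent paths through distinct common ancestors.
X and Y are related in two ways: first cousins through their fathers (r = 1/8) and first cousins through their mothers (r = 1/8) — i.e. double first cousins.
r = 1/8 + 1/8 = 1/4 = 0.25.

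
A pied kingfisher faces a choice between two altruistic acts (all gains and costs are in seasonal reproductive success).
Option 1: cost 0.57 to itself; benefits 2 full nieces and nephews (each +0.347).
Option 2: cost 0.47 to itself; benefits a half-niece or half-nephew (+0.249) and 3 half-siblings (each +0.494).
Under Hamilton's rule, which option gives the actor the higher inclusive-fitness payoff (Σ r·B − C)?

Option 2

Option 1: r to a full niece or nephew = 0.25.
Option 1: Σ r·B − C = (2·0.25·0.347) − 0.57 = -0.3965.
Option 2: r to a half-niece or half-nephew = 0.125.
Option 2: r to a half-sibling = 0.25.
Option 2: Σ r·B − C = (1·0.125·0.249 + 3·0.25·0.494) − 0.47 = -0.068375.
Option 2 has the higher net inclusive-fitness payoff.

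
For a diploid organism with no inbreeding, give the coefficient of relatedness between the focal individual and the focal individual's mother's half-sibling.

0.125

Each parent–offspring link contributes a factor of 1/2, and independent paths through distinct common ancestors add.
Half-aunt/uncle↔niece/nephew: one path of length 3: r = (1/2)^3 = 1/8.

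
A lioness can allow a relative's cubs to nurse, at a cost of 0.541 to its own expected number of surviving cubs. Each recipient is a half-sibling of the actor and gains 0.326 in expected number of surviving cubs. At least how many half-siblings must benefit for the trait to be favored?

r to a half-sibling = 0.25 (half-sibs share one parent — one path of length 2: r = (1/2)^2 = 1/4).
Hamilton's rule: n·r·B > C  ⇒  n > C/(r·B) = 0.541/(0.25·0.326) = 6.638.
The smallest integer exceeding 6.638 is 7.

7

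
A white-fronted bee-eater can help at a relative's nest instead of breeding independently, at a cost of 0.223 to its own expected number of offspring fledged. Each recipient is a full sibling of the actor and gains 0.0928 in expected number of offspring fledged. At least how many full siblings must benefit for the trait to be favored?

r to a full sibling = 0.5 (full sibs share both parents — two paths of length 2: r = 2·(1/2)^2 = 1/2).
Hamilton's rule: n·r·B > C  ⇒  n > C/(r·B) = 0.223/(0.5·0.0928) = 4.806.
The smallest integer exceeding 4.806 is 5.

5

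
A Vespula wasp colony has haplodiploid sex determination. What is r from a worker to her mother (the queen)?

One meiotic link between diploid queen and diploid daughter: r = 1/2.

0.5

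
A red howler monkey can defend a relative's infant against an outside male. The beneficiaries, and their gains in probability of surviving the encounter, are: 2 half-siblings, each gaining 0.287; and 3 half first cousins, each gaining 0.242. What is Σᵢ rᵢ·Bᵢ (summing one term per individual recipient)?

r to a half-sibling = 0.25 (half-sibs share one parent — one path of length 2: r = (1/2)^2 = 1/4).
r to a half first cousin = 1/16 (half first cousins share one grandparent — one path of length 4: r = (1/2)^4 = 1/16).
Summing one r·B term per recipient: 2·0.25·0.287 + 3·0.0625·0.242 = 0.188875.

0.188875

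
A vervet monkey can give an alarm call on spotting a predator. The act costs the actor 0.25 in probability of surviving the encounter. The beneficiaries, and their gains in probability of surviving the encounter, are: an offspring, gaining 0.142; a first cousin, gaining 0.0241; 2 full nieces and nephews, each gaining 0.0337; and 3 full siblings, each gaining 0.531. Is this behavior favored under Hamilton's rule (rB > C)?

Hamilton's rule: the trait is favored when the sum of r·B over every recipient exceeds the actor's cost C.
r to an offspring = 1/2 (one parent–offspring link: r = (1/2)^1 = 1/2).
r to a first cousin = 0.125 (first cousins share one grandparent pair — two paths of length 4: r = 2·(1/2)^4 = 1/8).
r to a full niece or nephew = 1/4 (full aunt/uncle↔niece/nephew: two paths of length 3 through the shared grandparent pair: r = 2·(1/2)^3 = 1/4).
r to a full sibling = 0.5 (full sibs share both parents — two paths of length 2: r = 2·(1/2)^2 = 1/2).
Summing one r·B term per recipient: 1·0.5·0.142 + 1·0.125·0.0241 + 2·0.25·0.0337 + 3·0.5·0.531 = 0.8873625.
0.8873625 > 0.25: the indirect benefit exceeds the cost.

Yes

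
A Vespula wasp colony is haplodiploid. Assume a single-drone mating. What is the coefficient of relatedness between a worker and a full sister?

Haplodiploid full sisters inherit their father's entire haploid genome identically (contributing 1/2) and on average half of their mother's contribution (1/2 · 1/2 = 1/4); r = 1/2 + 1/4 = 3/4.

0.75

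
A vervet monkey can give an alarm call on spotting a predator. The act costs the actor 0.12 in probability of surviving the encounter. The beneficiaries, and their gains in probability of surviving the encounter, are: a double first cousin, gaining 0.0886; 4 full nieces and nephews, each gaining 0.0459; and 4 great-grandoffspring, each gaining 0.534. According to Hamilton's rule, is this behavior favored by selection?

Hamilton's rule: the trait is favored when the sum of r·B over every recipient exceeds the actor's cost C.
r to a double first cousin = 1/4 (double first cousins share both grandparent pairs — four paths of length 4: r = 4·(1/2)^4 = 1/4).
r to a full niece or nephew = 0.25 (full aunt/uncle↔niece/nephew: two paths of length 3 through the shared grandparent pair: r = 2·(1/2)^3 = 1/4).
r to a great-grandoffspring = 1/8 (three parent–offspring links: r = (1/2)^3 = 1/8).
Summing one r·B term per recipient: 1·0.25·0.0886 + 4·0.25·0.0459 + 4·0.125·0.534 = 0.33505.
0.33505 > 0.12: the indirect benefit exceeds the cost.

Yes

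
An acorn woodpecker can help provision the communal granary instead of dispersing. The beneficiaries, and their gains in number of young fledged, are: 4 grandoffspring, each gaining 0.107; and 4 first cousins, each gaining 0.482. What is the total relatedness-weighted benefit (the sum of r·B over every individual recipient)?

0.348

r to a grandoffspring = 1/4 (two parent–offspring links: r = (1/2)^2 = 1/4).
r to a first cousin = 1/8 (first cousins share one grandparent pair — two paths of length 4: r = 2·(1/2)^4 = 1/8).
Summing one r·B term per recipient: 4·0.25·0.107 + 4·0.125·0.482 = 0.348.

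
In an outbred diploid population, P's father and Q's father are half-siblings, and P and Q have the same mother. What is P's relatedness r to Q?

Wright's path rule: contributions from independent ancestry routes add.
P and Q are related in two ways: half first cousins through their fathers (r = 1/16) and half-sibs through their shared mother (r = 1/4).
r = 1/16 + 1/4 = 5/16 = 0.3125.

0.3125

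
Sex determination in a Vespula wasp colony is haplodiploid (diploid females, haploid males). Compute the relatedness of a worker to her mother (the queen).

One meiotic link between diploid queen and diploid daughter: r = 1/2.

0.5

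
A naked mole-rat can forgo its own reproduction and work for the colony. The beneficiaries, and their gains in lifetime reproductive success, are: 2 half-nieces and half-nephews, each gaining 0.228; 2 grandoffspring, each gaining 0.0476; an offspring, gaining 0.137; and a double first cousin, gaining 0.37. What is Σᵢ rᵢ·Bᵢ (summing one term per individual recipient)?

r to a half-niece or half-nephew = 0.125 (half-aunt/uncle↔niece/nephew: one path of length 3: r = (1/2)^3 = 1/8).
r to a grandoffspring = 1/4 (two parent–offspring links: r = (1/2)^2 = 1/4).
r to an offspring = 0.5 (one parent–offspring link: r = (1/2)^1 = 1/2).
r to a double first cousin = 0.25 (double first cousins share both grandparent pairs — four paths of length 4: r = 4·(1/2)^4 = 1/4).
Summing one r·B term per recipient: 2·0.125·0.228 + 2·0.25·0.0476 + 1·0.5·0.137 + 1·0.25·0.37 = 0.2418.

0.2418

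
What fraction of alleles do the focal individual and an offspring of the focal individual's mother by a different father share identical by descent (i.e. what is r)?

0.25

Each parent–offspring link contributes a factor of 1/2, and independent paths through distinct common ancestors add.
Half-sibs share one parent — one path of length 2: r = (1/2)^2 = 1/4.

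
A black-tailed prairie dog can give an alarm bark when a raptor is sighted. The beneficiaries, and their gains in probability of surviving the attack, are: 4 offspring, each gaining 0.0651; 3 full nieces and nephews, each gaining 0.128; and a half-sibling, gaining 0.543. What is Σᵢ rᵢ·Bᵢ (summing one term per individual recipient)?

0.36195

r to an offspring = 1/2 (one parent–offspring link: r = (1/2)^1 = 1/2).
r to a full niece or nephew = 1/4 (full aunt/uncle↔niece/nephew: two paths of length 3 through the shared grandparent pair: r = 2·(1/2)^3 = 1/4).
r to a half-sibling = 0.25 (half-sibs share one parent — one path of length 2: r = (1/2)^2 = 1/4).
Summing one r·B term per recipient: 4·0.5·0.0651 + 3·0.25·0.128 + 1·0.25·0.543 = 0.36195.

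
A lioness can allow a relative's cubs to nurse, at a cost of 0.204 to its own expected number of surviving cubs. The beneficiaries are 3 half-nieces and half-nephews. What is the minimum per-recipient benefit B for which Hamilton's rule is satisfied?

0.544

r to a half-niece or half-nephew = 1/8 (half-aunt/uncle↔niece/nephew: one path of length 3: r = (1/2)^3 = 1/8).
Hamilton's rule with n recipients of equal r: n·r·B > C, so B > C/(n·r) = 0.204/(3·0.125) = 0.544.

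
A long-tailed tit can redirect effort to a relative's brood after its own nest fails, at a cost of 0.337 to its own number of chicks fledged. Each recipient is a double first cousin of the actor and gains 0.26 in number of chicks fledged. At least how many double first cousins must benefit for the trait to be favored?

r to a double first cousin = 1/4 (double first cousins share both grandparent pairs — four paths of length 4: r = 4·(1/2)^4 = 1/4).
Hamilton's rule: n·r·B > C  ⇒  n > C/(r·B) = 0.337/(0.25·0.26) = 5.185.
The smallest integer exceeding 5.185 is 6.

6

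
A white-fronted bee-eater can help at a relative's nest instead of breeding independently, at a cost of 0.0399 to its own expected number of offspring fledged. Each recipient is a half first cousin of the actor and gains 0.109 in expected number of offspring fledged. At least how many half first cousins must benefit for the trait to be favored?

6

r to a half first cousin = 0.0625 (half first cousins share one grandparent — one path of length 4: r = (1/2)^4 = 1/16).
Hamilton's rule: n·r·B > C  ⇒  n > C/(r·B) = 0.0399/(0.0625·0.109) = 5.857.
The smallest integer exceeding 5.857 is 6.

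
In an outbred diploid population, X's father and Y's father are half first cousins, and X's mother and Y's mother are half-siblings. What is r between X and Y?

Wright's path rule: contributions from independent ancestry routes add.
X and Y are related in two ways: half second cousins through their fathers (r = 1/64) and half first cousins through their mothers (r = 1/16).
r = 1/64 + 1/16 = 5/64 = 0.078125.

0.078125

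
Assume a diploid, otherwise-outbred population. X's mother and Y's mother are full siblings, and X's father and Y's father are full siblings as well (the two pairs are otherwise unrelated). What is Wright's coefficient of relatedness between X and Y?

0.25

Independent pedigree routes through distinct common ancestors add.
X and Y are related in two ways: first cousins through their mothers (r = 1/8) and first cousins through their fathers (r = 1/8) — i.e. double first cousins.
r = 1/8 + 1/8 = 1/4 = 0.25.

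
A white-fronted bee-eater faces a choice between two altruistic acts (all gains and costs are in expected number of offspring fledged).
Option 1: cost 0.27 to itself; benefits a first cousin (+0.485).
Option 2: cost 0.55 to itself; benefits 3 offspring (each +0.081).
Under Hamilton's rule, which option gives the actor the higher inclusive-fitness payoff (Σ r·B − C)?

Option 1: r to a first cousin = 0.125.
Option 1: Σ r·B − C = (1·0.125·0.485) − 0.27 = -0.209375.
Option 2: r to an offspring = 0.5.
Option 2: Σ r·B − C = (3·0.5·0.081) − 0.55 = -0.4285.
Option 1 has the higher net inclusive-fitness payoff.

Option 1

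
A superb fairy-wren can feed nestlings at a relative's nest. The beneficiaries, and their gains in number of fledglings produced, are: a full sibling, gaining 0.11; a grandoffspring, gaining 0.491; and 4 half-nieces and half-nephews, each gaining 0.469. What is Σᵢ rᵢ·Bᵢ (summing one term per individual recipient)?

r to a full sibling = 1/2 (full sibs share both parents — two paths of length 2: r = 2·(1/2)^2 = 1/2).
r to a grandoffspring = 0.25 (two parent–offspring links: r = (1/2)^2 = 1/4).
r to a half-niece or half-nephew = 1/8 (half-aunt/uncle↔niece/nephew: one path of length 3: r = (1/2)^3 = 1/8).
Summing one r·B term per recipient: 1·0.5·0.11 + 1·0.25·0.491 + 4·0.125·0.469 = 0.41225.

0.41225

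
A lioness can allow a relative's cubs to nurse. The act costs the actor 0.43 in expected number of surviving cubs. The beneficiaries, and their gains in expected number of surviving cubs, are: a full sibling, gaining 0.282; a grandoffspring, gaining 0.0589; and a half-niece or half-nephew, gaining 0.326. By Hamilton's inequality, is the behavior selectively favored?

No

Hamilton's rule: the trait is favored when the sum of r·B over every recipient exceeds the actor's cost C.
r to a full sibling = 0.5 (full sibs share both parents — two paths of length 2: r = 2·(1/2)^2 = 1/2).
r to a grandoffspring = 0.25 (two parent–offspring links: r = (1/2)^2 = 1/4).
r to a half-niece or half-nephew = 1/8 (half-aunt/uncle↔niece/nephew: one path of length 3: r = (1/2)^3 = 1/8).
Summing one r·B term per recipient: 1·0.5·0.282 + 1·0.25·0.0589 + 1·0.125·0.326 = 0.196475.
0.196475 < 0.43: the indirect benefit is less than the cost.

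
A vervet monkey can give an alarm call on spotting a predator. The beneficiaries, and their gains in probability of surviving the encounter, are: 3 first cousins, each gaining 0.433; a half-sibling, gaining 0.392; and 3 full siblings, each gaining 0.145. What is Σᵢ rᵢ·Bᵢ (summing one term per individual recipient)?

0.477875

r to a first cousin = 0.125 (first cousins share one grandparent pair — two paths of length 4: r = 2·(1/2)^4 = 1/8).
r to a half-sibling = 1/4 (half-sibs share one parent — one path of length 2: r = (1/2)^2 = 1/4).
r to a full sibling = 0.5 (full sibs share both parents — two paths of length 2: r = 2·(1/2)^2 = 1/2).
Summing one r·B term per recipient: 3·0.125·0.433 + 1·0.25·0.392 + 3·0.5·0.145 = 0.477875.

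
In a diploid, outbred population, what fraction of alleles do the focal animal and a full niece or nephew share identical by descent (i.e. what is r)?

0.25

Full aunt/uncle↔niece/nephew: two paths of length 3 through the shared grandparent pair: r = 2·(1/2)^3 = 1/4.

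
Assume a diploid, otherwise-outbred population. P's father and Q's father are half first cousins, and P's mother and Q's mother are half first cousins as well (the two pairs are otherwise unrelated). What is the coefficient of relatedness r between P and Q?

Wright's path rule: contributions from independent ancestry routes add.
P and Q are related in two ways: half second cousins through their fathers (r = 1/64) and half second cousins through their mothers (r = 1/64).
r = 1/64 + 1/64 = 0.03125.

0.03125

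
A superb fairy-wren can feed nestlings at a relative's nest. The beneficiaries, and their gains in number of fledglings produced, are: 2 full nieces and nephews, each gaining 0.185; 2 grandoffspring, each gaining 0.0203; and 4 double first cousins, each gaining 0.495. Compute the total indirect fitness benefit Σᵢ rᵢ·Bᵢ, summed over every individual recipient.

r to a full niece or nephew = 0.25 (full aunt/uncle↔niece/nephew: two paths of length 3 through the shared grandparent pair: r = 2·(1/2)^3 = 1/4).
r to a grandoffspring = 1/4 (two parent–offspring links: r = (1/2)^2 = 1/4).
r to a double first cousin = 0.25 (double first cousins share both grandparent pairs — four paths of length 4: r = 4·(1/2)^4 = 1/4).
Summing one r·B term per recipient: 2·0.25·0.185 + 2·0.25·0.0203 + 4·0.25·0.495 = 0.59765.

0.59765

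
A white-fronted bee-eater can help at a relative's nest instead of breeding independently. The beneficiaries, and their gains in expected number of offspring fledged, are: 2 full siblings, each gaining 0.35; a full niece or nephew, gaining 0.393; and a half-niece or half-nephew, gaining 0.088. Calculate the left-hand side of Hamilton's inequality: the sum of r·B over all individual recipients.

0.45925

r to a full sibling = 0.5 (full sibs share both parents — two paths of length 2: r = 2·(1/2)^2 = 1/2).
r to a full niece or nephew = 0.25 (full aunt/uncle↔niece/nephew: two paths of length 3 through the shared grandparent pair: r = 2·(1/2)^3 = 1/4).
r to a half-niece or half-nephew = 0.125 (half-aunt/uncle↔niece/nephew: one path of length 3: r = (1/2)^3 = 1/8).
Summing one r·B term per recipient: 2·0.5·0.35 + 1·0.25·0.393 + 1·0.125·0.088 = 0.45925.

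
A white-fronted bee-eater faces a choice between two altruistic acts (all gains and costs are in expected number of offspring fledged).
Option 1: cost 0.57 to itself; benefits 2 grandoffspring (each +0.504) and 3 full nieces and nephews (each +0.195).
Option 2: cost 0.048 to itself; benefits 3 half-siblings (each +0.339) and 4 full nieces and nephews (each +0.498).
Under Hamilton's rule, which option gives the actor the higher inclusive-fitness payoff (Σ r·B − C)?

Option 2

Option 1: r to a grandoffspring = 0.25.
Option 1: r to a full niece or nephew = 0.25.
Option 1: Σ r·B − C = (2·0.25·0.504 + 3·0.25·0.195) − 0.57 = -0.17175.
Option 2: r to a half-sibling = 0.25.
Option 2: r to a full niece or nephew = 0.25.
Option 2: Σ r·B − C = (3·0.25·0.339 + 4·0.25·0.498) − 0.048 = 0.70425.
Option 2 has the higher net inclusive-fitness payoff.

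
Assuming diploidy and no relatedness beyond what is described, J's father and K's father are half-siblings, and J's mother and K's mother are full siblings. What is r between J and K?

Wright's path rule: contributions from independent ancestry routes add.
J and K are related in two ways: half first cousins through their fathers (r = 1/16) and first cousins through their mothers (r = 1/8).
r = 1/16 + 1/8 = 0.1875.

0.1875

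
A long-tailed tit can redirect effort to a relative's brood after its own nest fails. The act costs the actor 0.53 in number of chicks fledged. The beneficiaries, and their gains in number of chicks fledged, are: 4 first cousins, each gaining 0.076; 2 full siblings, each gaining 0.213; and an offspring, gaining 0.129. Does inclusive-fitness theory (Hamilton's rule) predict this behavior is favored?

No

Hamilton's rule: the trait is favored when the sum of r·B over every recipient exceeds the actor's cost C.
r to a first cousin = 1/8 (first cousins share one grandparent pair — two paths of length 4: r = 2·(1/2)^4 = 1/8).
r to a full sibling = 0.5 (full sibs share both parents — two paths of length 2: r = 2·(1/2)^2 = 1/2).
r to an offspring = 1/2 (one parent–offspring link: r = (1/2)^1 = 1/2).
Summing one r·B term per recipient: 4·0.125·0.076 + 2·0.5·0.213 + 1·0.5·0.129 = 0.3155.
0.3155 < 0.53: the indirect benefit is less than the cost.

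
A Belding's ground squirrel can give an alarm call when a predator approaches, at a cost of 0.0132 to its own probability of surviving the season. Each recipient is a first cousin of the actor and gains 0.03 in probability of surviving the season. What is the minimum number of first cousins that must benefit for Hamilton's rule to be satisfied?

4

r to a first cousin = 1/8 (first cousins share one grandparent pair — two paths of length 4: r = 2·(1/2)^4 = 1/8).
Hamilton's rule: n·r·B > C  ⇒  n > C/(r·B) = 0.0132/(0.125·0.03) = 3.52.
The smallest integer exceeding 3.52 is 4.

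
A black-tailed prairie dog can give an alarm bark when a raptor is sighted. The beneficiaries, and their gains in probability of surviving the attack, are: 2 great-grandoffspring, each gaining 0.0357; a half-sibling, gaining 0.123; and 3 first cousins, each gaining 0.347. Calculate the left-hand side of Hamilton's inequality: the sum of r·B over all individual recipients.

0.1698

r to a great-grandoffspring = 0.125 (three parent–offspring links: r = (1/2)^3 = 1/8).
r to a half-sibling = 1/4 (half-sibs share one parent — one path of length 2: r = (1/2)^2 = 1/4).
r to a first cousin = 1/8 (first cousins share one grandparent pair — two paths of length 4: r = 2·(1/2)^4 = 1/8).
Summing one r·B term per recipient: 2·0.125·0.0357 + 1·0.25·0.123 + 3·0.125·0.347 = 0.1698.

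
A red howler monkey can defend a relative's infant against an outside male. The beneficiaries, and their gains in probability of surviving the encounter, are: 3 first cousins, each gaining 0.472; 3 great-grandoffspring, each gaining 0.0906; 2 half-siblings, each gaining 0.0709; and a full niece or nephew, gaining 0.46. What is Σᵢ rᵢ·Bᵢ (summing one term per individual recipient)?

0.361425

r to a first cousin = 0.125 (first cousins share one grandparent pair — two paths of length 4: r = 2·(1/2)^4 = 1/8).
r to a great-grandoffspring = 1/8 (three parent–offspring links: r = (1/2)^3 = 1/8).
r to a half-sibling = 0.25 (half-sibs share one parent — one path of length 2: r = (1/2)^2 = 1/4).
r to a full niece or nephew = 1/4 (full aunt/uncle↔niece/nephew: two paths of length 3 through the shared grandparent pair: r = 2·(1/2)^3 = 1/4).
Summing one r·B term per recipient: 3·0.125·0.472 + 3·0.125·0.0906 + 2·0.25·0.0709 + 1·0.25·0.46 = 0.361425.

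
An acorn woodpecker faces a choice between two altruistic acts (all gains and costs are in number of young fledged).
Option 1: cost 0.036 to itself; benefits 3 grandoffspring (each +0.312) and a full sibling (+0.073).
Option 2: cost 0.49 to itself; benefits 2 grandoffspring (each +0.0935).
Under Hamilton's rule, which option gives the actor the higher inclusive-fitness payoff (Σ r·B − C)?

Option 1

Option 1: r to a grandoffspring = 0.25.
Option 1: r to a full sibling = 0.5.
Option 1: Σ r·B − C = (3·0.25·0.312 + 1·0.5·0.073) − 0.036 = 0.2345.
Option 2: r to a grandoffspring = 0.25.
Option 2: Σ r·B − C = (2·0.25·0.0935) − 0.49 = -0.44325.
Option 1 has the higher net inclusive-fitness payoff.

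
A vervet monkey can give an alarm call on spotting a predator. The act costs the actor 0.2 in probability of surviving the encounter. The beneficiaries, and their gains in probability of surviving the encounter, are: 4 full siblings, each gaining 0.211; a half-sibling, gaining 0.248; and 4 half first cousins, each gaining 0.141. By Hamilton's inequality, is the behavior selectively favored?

Hamilton's rule: the trait is favored when the sum of r·B over every recipient exceeds the actor's cost C.
r to a full sibling = 0.5 (full sibs share both parents — two paths of length 2: r = 2·(1/2)^2 = 1/2).
r to a half-sibling = 1/4 (half-sibs share one parent — one path of length 2: r = (1/2)^2 = 1/4).
r to a half first cousin = 0.0625 (half first cousins share one grandparent — one path of length 4: r = (1/2)^4 = 1/16).
Summing one r·B term per recipient: 4·0.5·0.211 + 1·0.25·0.248 + 4·0.0625·0.141 = 0.51925.
0.51925 > 0.2: the indirect benefit exceeds the cost.

Yes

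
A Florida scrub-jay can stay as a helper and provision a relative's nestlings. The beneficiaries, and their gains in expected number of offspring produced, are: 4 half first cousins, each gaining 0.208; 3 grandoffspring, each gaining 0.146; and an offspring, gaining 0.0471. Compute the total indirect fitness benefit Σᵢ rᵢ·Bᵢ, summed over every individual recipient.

r to a half first cousin = 1/16 (half first cousins share one grandparent — one path of length 4: r = (1/2)^4 = 1/16).
r to a grandoffspring = 0.25 (two parent–offspring links: r = (1/2)^2 = 1/4).
r to an offspring = 1/2 (one parent–offspring link: r = (1/2)^1 = 1/2).
Summing one r·B term per recipient: 4·0.0625·0.208 + 3·0.25·0.146 + 1·0.5·0.0471 = 0.18505.

0.18505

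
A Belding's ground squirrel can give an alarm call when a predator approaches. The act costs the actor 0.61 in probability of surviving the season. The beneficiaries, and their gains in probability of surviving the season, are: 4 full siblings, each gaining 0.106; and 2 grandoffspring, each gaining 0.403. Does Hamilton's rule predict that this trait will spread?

No

Hamilton's rule: the trait is favored when the sum of r·B over every recipient exceeds the actor's cost C.
r to a full sibling = 0.5 (full sibs share both parents — two paths of length 2: r = 2·(1/2)^2 = 1/2).
r to a grandoffspring = 1/4 (two parent–offspring links: r = (1/2)^2 = 1/4).
Summing one r·B term per recipient: 4·0.5·0.106 + 2·0.25·0.403 = 0.4135.
0.4135 < 0.61: the indirect benefit is less than the cost.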